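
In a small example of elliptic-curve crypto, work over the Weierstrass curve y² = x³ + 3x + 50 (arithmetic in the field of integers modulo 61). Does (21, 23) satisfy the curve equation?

y² = 23² ≡ 41; x³ + 3x + 50 = 9374 ≡ 41 (mod 61). 41 = 41.

yes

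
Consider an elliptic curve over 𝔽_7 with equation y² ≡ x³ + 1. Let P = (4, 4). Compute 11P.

(4, 3)

Repeated addition: build up to 11P.
2P: tangent at (4, 4): λ = (3·4² + 0)/(2·4) ≡ 6/1. 1⁻¹ ≡ 1 (mod 7) since 1·1 = 1 ≡ 1, so λ ≡ 6·1 ≡ 6.
  x = λ² - 4 - 4 = 36 - 8 ≡ 0; y = λ·(4 - 0) - 4 ≡ 6. → (0, 6)
3P: (0, 6) + (4, 4). λ = (4 - 6)/(4 - 0) ≡ 5/4 mod 7. 4⁻¹ ≡ 2 (mod 7), so λ ≡ 3.
  x = λ² - 0 - 4 = 9 - 4 ≡ 5; y = λ·(0 - 5) - 6 ≡ 0. → (5, 0)
4P: (5, 0) + (4, 4). λ = (4 - 0)/(4 - 5) ≡ 4/6 mod 7. 6⁻¹ ≡ 6 (mod 7), so λ ≡ 3.
  x = λ² - 5 - 4 = 9 - 9 ≡ 0; y = λ·(5 - 0) - 0 ≡ 1. → (0, 1)
5P: (0, 1) + (4, 4). λ = (4 - 1)/(4 - 0) ≡ 3/4 mod 7. 4⁻¹ ≡ 2 (mod 7), so λ ≡ 6.
  x = λ² - 0 - 4 = 36 - 4 ≡ 4; y = λ·(0 - 4) - 1 ≡ 3. → (4, 3)
6P: (4, 3) + (4, 4): same x and y₁ ≡ -y₂, so the sum is O.
7P: O + (4, 4) = (4, 4) (identity).
8P: tangent at (4, 4): λ = (3·4² + 0)/(2·4) ≡ 6/1. 1⁻¹ ≡ 1 (mod 7), so λ ≡ 6·1 ≡ 6.
  x = λ² - 4 - 4 = 36 - 8 ≡ 0; y = λ·(4 - 0) - 4 ≡ 6. → (0, 6)
9P: (0, 6) + (4, 4). λ = (4 - 6)/(4 - 0) ≡ 5/4 mod 7. 4⁻¹ ≡ 2 (mod 7), so λ ≡ 3.
  x = λ² - 0 - 4 = 9 - 4 ≡ 5; y = λ·(0 - 5) - 6 ≡ 0. → (5, 0)
10P: (5, 0) + (4, 4). λ = (4 - 0)/(4 - 5) ≡ 4/6 mod 7. 6⁻¹ ≡ 6 (mod 7), so λ ≡ 3.
  x = λ² - 5 - 4 = 9 - 9 ≡ 0; y = λ·(5 - 0) - 0 ≡ 1. → (0, 1)
11P: (0, 1) + (4, 4). λ = (4 - 1)/(4 - 0) ≡ 3/4 mod 7. 4⁻¹ ≡ 2 (mod 7) since 4·2 = 8 ≡ 1, so λ ≡ 6.
  x = λ² - 0 - 4 = 36 - 4 ≡ 4; y = λ·(0 - 4) - 1 ≡ 3. → (4, 3)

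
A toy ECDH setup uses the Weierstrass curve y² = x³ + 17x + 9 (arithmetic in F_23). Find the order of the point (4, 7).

10

2P: tangent at (4, 7): λ = (3·4² + 17)/(2·7) ≡ 19/14. 14⁻¹ ≡ 5 (mod 23), so λ ≡ 19·5 ≡ 3.
  x = λ² - 4 - 4 = 9 - 8 ≡ 1; y = λ·(4 - 1) - 7 ≡ 2. → (1, 2)
3P: (1, 2) + (4, 7). λ = (7 - 2)/(4 - 1) ≡ 5/3 mod 23. 3⁻¹ ≡ 8 (mod 23), so λ ≡ 17.
  x = λ² - 1 - 4 = 289 - 5 ≡ 8; y = λ·(1 - 8) - 2 ≡ 17. → (8, 17)
4P: (8, 17) + (4, 7). λ = (7 - 17)/(4 - 8) ≡ 13/19 mod 23. 19⁻¹ ≡ 17 (mod 23), so λ ≡ 14.
  x = λ² - 8 - 4 = 196 - 12 ≡ 0; y = λ·(8 - 0) - 17 ≡ 3. → (0, 3)
5P: (0, 3) + (4, 7). λ = (7 - 3)/(4 - 0) ≡ 4/4 mod 23. 4⁻¹ ≡ 6 (mod 23) since 4·6 = 24 ≡ 1, so λ ≡ 1.
  x = λ² - 0 - 4 = 1 - 4 ≡ 20; y = λ·(0 - 20) - 3 ≡ 0. → (20, 0)
6P: (20, 0) + (4, 7). λ = (7 - 0)/(4 - 20) ≡ 7/7 mod 23. 7⁻¹ ≡ 10 (mod 23) since 7·10 = 70 ≡ 1, so λ ≡ 1.
  x = λ² - 20 - 4 = 1 - 24 ≡ 0; y = λ·(20 - 0) - 0 ≡ 20. → (0, 20)
7P: (0, 20) + (4, 7). λ = (7 - 20)/(4 - 0) ≡ 10/4 mod 23. 4⁻¹ ≡ 6 (mod 23), so λ ≡ 14.
  x = λ² - 0 - 4 = 196 - 4 ≡ 8; y = λ·(0 - 8) - 20 ≡ 6. → (8, 6)
8P: (8, 6) + (4, 7). λ = (7 - 6)/(4 - 8) ≡ 1/19 mod 23. 19⁻¹ ≡ 17 (mod 23) since 19·17 = 323 ≡ 1, so λ ≡ 17.
  x = λ² - 8 - 4 = 289 - 12 ≡ 1; y = λ·(8 - 1) - 6 ≡ 21. → (1, 21)
9P: (1, 21) + (4, 7). λ = (7 - 21)/(4 - 1) ≡ 9/3 mod 23. 3⁻¹ ≡ 8 (mod 23) since 3·8 = 24 ≡ 1, so λ ≡ 3.
  x = λ² - 1 - 4 = 9 - 5 ≡ 4; y = λ·(1 - 4) - 21 ≡ 16. → (4, 16)
10P: (4, 16) + (4, 7): same x and y₁ ≡ -y₂, so the sum is ∞.
10P = ∞, so the order is 10.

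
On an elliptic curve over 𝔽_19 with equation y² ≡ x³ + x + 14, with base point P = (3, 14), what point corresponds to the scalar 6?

Double-and-add on 6 = (110)₂. Start with P = (3, 14) for the leading 1-bit.
double: tangent at (3, 14): λ = (3·3² + 1)/(2·14) ≡ 9/9. 9⁻¹ ≡ 17 (mod 19), so λ ≡ 9·17 ≡ 1.
  x = λ² - 3 - 3 = 1 - 6 ≡ 14; y = λ·(3 - 14) - 14 ≡ 13. → (14, 13)
add P: (14, 13) + (3, 14). λ = (14 - 13)/(3 - 14) ≡ 1/8 mod 19. 8⁻¹ ≡ 12 (mod 19), so λ ≡ 12.
  x = λ² - 14 - 3 = 144 - 17 ≡ 13; y = λ·(14 - 13) - 13 ≡ 18. → (13, 18)
double: tangent at (13, 18): λ = (3·13² + 1)/(2·18) ≡ 14/17. 17⁻¹ ≡ 9 (mod 19), so λ ≡ 14·9 ≡ 12.
  x = λ² - 13 - 13 = 144 - 26 ≡ 4; y = λ·(13 - 4) - 18 ≡ 14. → (4, 14)

(4, 14)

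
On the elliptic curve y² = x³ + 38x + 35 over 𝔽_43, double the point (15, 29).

tangent at (15, 29): λ = (3·15² + 38)/(2·29) ≡ 25/15. 15⁻¹ ≡ 23 (mod 43) since 15·23 = 345 ≡ 1, so λ ≡ 25·23 ≡ 16.
  x = λ² - 15 - 15 = 256 - 30 ≡ 11; y = λ·(15 - 11) - 29 ≡ 35. → (11, 35)

(11, 35)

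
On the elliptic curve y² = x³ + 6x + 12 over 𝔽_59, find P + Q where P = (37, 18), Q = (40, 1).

(1, 14)

(37, 18) + (40, 1). λ = (1 - 18)/(40 - 37) ≡ 42/3 mod 59. 3⁻¹ ≡ 20 (mod 59) since 3·20 = 60 ≡ 1, so λ ≡ 14.
  x = λ² - 37 - 40 = 196 - 77 ≡ 1; y = λ·(37 - 1) - 18 ≡ 14. → (1, 14)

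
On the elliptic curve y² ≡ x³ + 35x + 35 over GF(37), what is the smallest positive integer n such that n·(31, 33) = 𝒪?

2P: tangent at (31, 33): λ = (3·31² + 35)/(2·33) ≡ 32/29. 29⁻¹ ≡ 23 (mod 37) since 29·23 = 667 ≡ 1, so λ ≡ 32·23 ≡ 33.
  x = λ² - 31 - 31 = 1089 - 62 ≡ 28; y = λ·(31 - 28) - 33 ≡ 29. → (28, 29)
3P: (28, 29) + (31, 33). λ = (33 - 29)/(31 - 28) ≡ 4/3 mod 37. 3⁻¹ ≡ 25 (mod 37) since 3·25 = 75 ≡ 1, so λ ≡ 26.
  x = λ² - 28 - 31 = 676 - 59 ≡ 25; y = λ·(28 - 25) - 29 ≡ 12. → (25, 12)
4P: (25, 12) + (31, 33). λ = (33 - 12)/(31 - 25) ≡ 21/6 mod 37. 6⁻¹ ≡ 31 (mod 37) since 6·31 = 186 ≡ 1, so λ ≡ 22.
  x = λ² - 25 - 31 = 484 - 56 ≡ 21; y = λ·(25 - 21) - 12 ≡ 2. → (21, 2)
5P: (21, 2) + (31, 33). λ = (33 - 2)/(31 - 21) ≡ 31/10 mod 37. 10⁻¹ ≡ 26 (mod 37), so λ ≡ 29.
  x = λ² - 21 - 31 = 841 - 52 ≡ 12; y = λ·(21 - 12) - 2 ≡ 0. → (12, 0)
6P: (12, 0) + (31, 33). λ = (33 - 0)/(31 - 12) ≡ 33/19 mod 37. 19⁻¹ ≡ 2 (mod 37), so λ ≡ 29.
  x = λ² - 12 - 31 = 841 - 43 ≡ 21; y = λ·(12 - 21) - 0 ≡ 35. → (21, 35)
7P: (21, 35) + (31, 33). λ = (33 - 35)/(31 - 21) ≡ 35/10 mod 37. 10⁻¹ ≡ 26 (mod 37), so λ ≡ 22.
  x = λ² - 21 - 31 = 484 - 52 ≡ 25; y = λ·(21 - 25) - 35 ≡ 25. → (25, 25)
8P: (25, 25) + (31, 33). λ = (33 - 25)/(31 - 25) ≡ 8/6 mod 37. 6⁻¹ ≡ 31 (mod 37), so λ ≡ 26.
  x = λ² - 25 - 31 = 676 - 56 ≡ 28; y = λ·(25 - 28) - 25 ≡ 8. → (28, 8)
9P: (28, 8) + (31, 33). λ = (33 - 8)/(31 - 28) ≡ 25/3 mod 37. 3⁻¹ ≡ 25 (mod 37) since 3·25 = 75 ≡ 1, so λ ≡ 33.
  x = λ² - 28 - 31 = 1089 - 59 ≡ 31; y = λ·(28 - 31) - 8 ≡ 4. → (31, 4)
10P: (31, 4) + (31, 33): same x and y₁ ≡ -y₂, so the sum is 𝒪.
10P = 𝒪, so the order is 10.

10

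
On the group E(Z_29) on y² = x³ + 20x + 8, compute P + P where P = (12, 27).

tangent at (12, 27): λ = (3·12² + 20)/(2·27) ≡ 17/25. 25⁻¹ ≡ 7 (mod 29), so λ ≡ 17·7 ≡ 3.
  x = λ² - 12 - 12 = 9 - 24 ≡ 14; y = λ·(12 - 14) - 27 ≡ 25. → (14, 25)

(14, 25)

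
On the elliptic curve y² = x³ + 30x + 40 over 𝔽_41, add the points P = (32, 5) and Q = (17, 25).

(32, 5) + (17, 25). λ = (25 - 5)/(17 - 32) ≡ 20/26 mod 41. 26⁻¹ ≡ 30 (mod 41) since 26·30 = 780 ≡ 1, so λ ≡ 26.
  x = λ² - 32 - 17 = 676 - 49 ≡ 12; y = λ·(32 - 12) - 5 ≡ 23. → (12, 23)

(12, 23)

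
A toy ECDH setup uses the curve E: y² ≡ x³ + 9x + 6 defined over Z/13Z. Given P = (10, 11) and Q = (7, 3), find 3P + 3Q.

First 3P:
Repeated addition: build up to 3P.
2P: tangent at (10, 11): λ = (3·10² + 9)/(2·11) ≡ 10/9. 9⁻¹ ≡ 3 (mod 13) since 9·3 = 27 ≡ 1, so λ ≡ 10·3 ≡ 4.
  x = λ² - 10 - 10 = 16 - 20 ≡ 9; y = λ·(10 - 9) - 11 ≡ 6. → (9, 6)
3P: (9, 6) + (10, 11). λ = (11 - 6)/(10 - 9) ≡ 5/1 mod 13. 1⁻¹ ≡ 1 (mod 13) since 1·1 = 1 ≡ 1, so λ ≡ 5.
  x = λ² - 9 - 10 = 25 - 19 ≡ 6; y = λ·(9 - 6) - 6 ≡ 9. → (6, 9)
3P = (6, 9).
Next 3Q:
Repeated addition: build up to 3Q.
2Q: tangent at (7, 3): λ = (3·7² + 9)/(2·3) ≡ 0/6. 6⁻¹ ≡ 11 (mod 13), so λ ≡ 0·11 ≡ 0.
  x = λ² - 7 - 7 = 0 - 14 ≡ 12; y = λ·(7 - 12) - 3 ≡ 10. → (12, 10)
3Q: (12, 10) + (7, 3). λ = (3 - 10)/(7 - 12) ≡ 6/8 mod 13. 8⁻¹ ≡ 5 (mod 13) since 8·5 = 40 ≡ 1, so λ ≡ 4.
  x = λ² - 12 - 7 = 16 - 19 ≡ 10; y = λ·(12 - 10) - 10 ≡ 11. → (10, 11)
3Q = (10, 11).
Finally 3P + 3Q:
(6, 9) + (10, 11). λ = (11 - 9)/(10 - 6) ≡ 2/4 mod 13. 4⁻¹ ≡ 10 (mod 13) since 4·10 = 40 ≡ 1, so λ ≡ 7.
  x = λ² - 6 - 10 = 49 - 16 ≡ 7; y = λ·(6 - 7) - 9 ≡ 10. → (7, 10)

(7, 10)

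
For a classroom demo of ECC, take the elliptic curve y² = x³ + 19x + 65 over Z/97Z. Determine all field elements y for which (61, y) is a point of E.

x³ + 19x + 65 = 228205 ≡ 61 (mod 97).
Square roots of 61 mod 97: 35 and 62 (since 35² = 1225 ≡ 61).

35, 62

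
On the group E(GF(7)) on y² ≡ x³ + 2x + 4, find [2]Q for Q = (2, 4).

(3, 3)

tangent at (2, 4): λ = (3·2² + 2)/(2·4) ≡ 0/1. 1⁻¹ ≡ 1 (mod 7), so λ ≡ 0·1 ≡ 0.
  x = λ² - 2 - 2 = 0 - 4 ≡ 3; y = λ·(2 - 3) - 4 ≡ 3. → (3, 3)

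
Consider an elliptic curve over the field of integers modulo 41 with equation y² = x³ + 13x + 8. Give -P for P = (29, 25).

-(29, 25) = (29, -25 mod 41) = (29, 16).

(29, 16)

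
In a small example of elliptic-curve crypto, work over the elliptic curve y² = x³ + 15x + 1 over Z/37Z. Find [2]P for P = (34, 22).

(5, 4)

tangent at (34, 22): λ = (3·34² + 15)/(2·22) ≡ 5/7. 7⁻¹ ≡ 16 (mod 37) since 7·16 = 112 ≡ 1, so λ ≡ 5·16 ≡ 6.
  x = λ² - 34 - 34 = 36 - 68 ≡ 5; y = λ·(34 - 5) - 22 ≡ 4. → (5, 4)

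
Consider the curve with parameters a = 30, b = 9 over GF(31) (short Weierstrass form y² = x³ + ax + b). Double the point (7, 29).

(24, 18)

tangent at (7, 29): λ = (3·7² + 30)/(2·29) ≡ 22/27. 27⁻¹ ≡ 23 (mod 31) since 27·23 = 621 ≡ 1, so λ ≡ 22·23 ≡ 10.
  x = λ² - 7 - 7 = 100 - 14 ≡ 24; y = λ·(7 - 24) - 29 ≡ 18. → (24, 18)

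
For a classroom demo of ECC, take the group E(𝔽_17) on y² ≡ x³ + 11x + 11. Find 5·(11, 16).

Write G = (11, 16).
Repeated addition: build up to 5G.
2G: tangent at (11, 16): λ = (3·11² + 11)/(2·16) ≡ 0/15. 15⁻¹ ≡ 8 (mod 17), so λ ≡ 0·8 ≡ 0.
  x = λ² - 11 - 11 = 0 - 22 ≡ 12; y = λ·(11 - 12) - 16 ≡ 1. → (12, 1)
3G: (12, 1) + (11, 16). λ = (16 - 1)/(11 - 12) ≡ 15/16 mod 17. 16⁻¹ ≡ 16 (mod 17), so λ ≡ 2.
  x = λ² - 12 - 11 = 4 - 23 ≡ 15; y = λ·(12 - 15) - 1 ≡ 10. → (15, 10)
4G: (15, 10) + (11, 16). λ = (16 - 10)/(11 - 15) ≡ 6/13 mod 17. 13⁻¹ ≡ 4 (mod 17) since 13·4 = 52 ≡ 1, so λ ≡ 7.
  x = λ² - 15 - 11 = 49 - 26 ≡ 6; y = λ·(15 - 6) - 10 ≡ 2. → (6, 2)
5G: (6, 2) + (11, 16). λ = (16 - 2)/(11 - 6) ≡ 14/5 mod 17. 5⁻¹ ≡ 7 (mod 17) since 5·7 = 35 ≡ 1, so λ ≡ 13.
  x = λ² - 6 - 11 = 169 - 17 ≡ 16; y = λ·(6 - 16) - 2 ≡ 4. → (16, 4)

(16, 4)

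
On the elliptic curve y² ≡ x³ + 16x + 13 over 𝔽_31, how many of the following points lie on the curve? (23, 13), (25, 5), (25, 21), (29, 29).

(23, 13): 13² ≡ 14, rhs ≡ 24 → off.
(25, 5): 5² ≡ 25, rhs ≡ 11 → off.
(25, 21): 21² ≡ 7, rhs ≡ 11 → off.
(29, 29): 29² ≡ 4, rhs ≡ 4 → on.

1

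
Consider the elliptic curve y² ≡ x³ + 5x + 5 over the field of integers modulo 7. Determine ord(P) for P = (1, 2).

2P: tangent at (1, 2): λ = (3·1² + 5)/(2·2) ≡ 1/4. 4⁻¹ ≡ 2 (mod 7), so λ ≡ 1·2 ≡ 2.
  x = λ² - 1 - 1 = 4 - 2 ≡ 2; y = λ·(1 - 2) - 2 ≡ 3. → (2, 3)
3P: (2, 3) + (1, 2). λ = (2 - 3)/(1 - 2) ≡ 6/6 mod 7. 6⁻¹ ≡ 6 (mod 7) since 6·6 = 36 ≡ 1, so λ ≡ 1.
  x = λ² - 2 - 1 = 1 - 3 ≡ 5; y = λ·(2 - 5) - 3 ≡ 1. → (5, 1)
4P: (5, 1) + (1, 2). λ = (2 - 1)/(1 - 5) ≡ 1/3 mod 7. 3⁻¹ ≡ 5 (mod 7), so λ ≡ 5.
  x = λ² - 5 - 1 = 25 - 6 ≡ 5; y = λ·(5 - 5) - 1 ≡ 6. → (5, 6)
5P: (5, 6) + (1, 2). λ = (2 - 6)/(1 - 5) ≡ 3/3 mod 7. 3⁻¹ ≡ 5 (mod 7), so λ ≡ 1.
  x = λ² - 5 - 1 = 1 - 6 ≡ 2; y = λ·(5 - 2) - 6 ≡ 4. → (2, 4)
6P: (2, 4) + (1, 2). λ = (2 - 4)/(1 - 2) ≡ 5/6 mod 7. 6⁻¹ ≡ 6 (mod 7), so λ ≡ 2.
  x = λ² - 2 - 1 = 4 - 3 ≡ 1; y = λ·(2 - 1) - 4 ≡ 5. → (1, 5)
7P: (1, 5) + (1, 2): same x and y₁ ≡ -y₂, so the sum is the point at infinity.
7P = the point at infinity, so the order is 7.

7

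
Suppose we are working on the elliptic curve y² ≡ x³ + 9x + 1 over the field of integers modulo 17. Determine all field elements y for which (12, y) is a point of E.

x³ + 9x + 1 = 1837 ≡ 1 (mod 17).
Square roots of 1 mod 17: 1 and 16 (since 1² = 1 ≡ 1).

1, 16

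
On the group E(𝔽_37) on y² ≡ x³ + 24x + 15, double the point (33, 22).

tangent at (33, 22): λ = (3·33² + 24)/(2·22) ≡ 35/7. 7⁻¹ ≡ 16 (mod 37) since 7·16 = 112 ≡ 1, so λ ≡ 35·16 ≡ 5.
  x = λ² - 33 - 33 = 25 - 66 ≡ 33; y = λ·(33 - 33) - 22 ≡ 15. → (33, 15)

(33, 15)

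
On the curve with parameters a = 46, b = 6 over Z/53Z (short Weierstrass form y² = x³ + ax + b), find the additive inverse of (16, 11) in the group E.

(16, 42)

-(16, 11) = (16, -11 mod 53) = (16, 42).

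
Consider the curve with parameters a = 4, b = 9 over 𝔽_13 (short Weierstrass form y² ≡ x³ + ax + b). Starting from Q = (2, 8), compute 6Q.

(2, 8)

Repeated addition: build up to 6Q.
2Q: tangent at (2, 8): λ = (3·2² + 4)/(2·8) ≡ 3/3. 3⁻¹ ≡ 9 (mod 13), so λ ≡ 3·9 ≡ 1.
  x = λ² - 2 - 2 = 1 - 4 ≡ 10; y = λ·(2 - 10) - 8 ≡ 10. → (10, 10)
3Q: (10, 10) + (2, 8). λ = (8 - 10)/(2 - 10) ≡ 11/5 mod 13. 5⁻¹ ≡ 8 (mod 13) since 5·8 = 40 ≡ 1, so λ ≡ 10.
  x = λ² - 10 - 2 = 100 - 12 ≡ 10; y = λ·(10 - 10) - 10 ≡ 3. → (10, 3)
4Q: (10, 3) + (2, 8). λ = (8 - 3)/(2 - 10) ≡ 5/5 mod 13. 5⁻¹ ≡ 8 (mod 13) since 5·8 = 40 ≡ 1, so λ ≡ 1.
  x = λ² - 10 - 2 = 1 - 12 ≡ 2; y = λ·(10 - 2) - 3 ≡ 5. → (2, 5)
5Q: (2, 5) + (2, 8): same x and y₁ ≡ -y₂, so the sum is ∞.
6Q: ∞ + (2, 8) = (2, 8) (identity).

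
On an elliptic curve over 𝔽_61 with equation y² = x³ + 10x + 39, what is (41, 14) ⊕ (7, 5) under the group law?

(41, 14) + (7, 5). λ = (5 - 14)/(7 - 41) ≡ 52/27 mod 61. 27⁻¹ ≡ 52 (mod 61) since 27·52 = 1404 ≡ 1, so λ ≡ 20.
  x = λ² - 41 - 7 = 400 - 48 ≡ 47; y = λ·(41 - 47) - 14 ≡ 49. → (47, 49)

(47, 49)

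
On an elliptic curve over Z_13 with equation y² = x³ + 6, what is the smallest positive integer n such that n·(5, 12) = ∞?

2P: tangent at (5, 12): λ = (3·5² + 0)/(2·12) ≡ 10/11. 11⁻¹ ≡ 6 (mod 13) since 11·6 = 66 ≡ 1, so λ ≡ 10·6 ≡ 8.
  x = λ² - 5 - 5 = 64 - 10 ≡ 2; y = λ·(5 - 2) - 12 ≡ 12. → (2, 12)
3P: (2, 12) + (5, 12). λ = (12 - 12)/(5 - 2) ≡ 0/3 mod 13. 3⁻¹ ≡ 9 (mod 13), so λ ≡ 0.
  x = λ² - 2 - 5 = 0 - 7 ≡ 6; y = λ·(2 - 6) - 12 ≡ 1. → (6, 1)
4P: (6, 1) + (5, 12). λ = (12 - 1)/(5 - 6) ≡ 11/12 mod 13. 12⁻¹ ≡ 12 (mod 13), so λ ≡ 2.
  x = λ² - 6 - 5 = 4 - 11 ≡ 6; y = λ·(6 - 6) - 1 ≡ 12. → (6, 12)
5P: (6, 12) + (5, 12). λ = (12 - 12)/(5 - 6) ≡ 0/12 mod 13. 12⁻¹ ≡ 12 (mod 13) since 12·12 = 144 ≡ 1, so λ ≡ 0.
  x = λ² - 6 - 5 = 0 - 11 ≡ 2; y = λ·(6 - 2) - 12 ≡ 1. → (2, 1)
6P: (2, 1) + (5, 12). λ = (12 - 1)/(5 - 2) ≡ 11/3 mod 13. 3⁻¹ ≡ 9 (mod 13), so λ ≡ 8.
  x = λ² - 2 - 5 = 64 - 7 ≡ 5; y = λ·(2 - 5) - 1 ≡ 1. → (5, 1)
7P: (5, 1) + (5, 12): same x and y₁ ≡ -y₂, so the sum is ∞.
7P = ∞, so the order is 7.

7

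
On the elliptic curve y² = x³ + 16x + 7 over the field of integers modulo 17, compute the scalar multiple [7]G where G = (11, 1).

Repeated addition: build up to 7G.
2G: tangent at (11, 1): λ = (3·11² + 16)/(2·1) ≡ 5/2. 2⁻¹ ≡ 9 (mod 17), so λ ≡ 5·9 ≡ 11.
  x = λ² - 11 - 11 = 121 - 22 ≡ 14; y = λ·(11 - 14) - 1 ≡ 0. → (14, 0)
3G: (14, 0) + (11, 1). λ = (1 - 0)/(11 - 14) ≡ 1/14 mod 17. 14⁻¹ ≡ 11 (mod 17), so λ ≡ 11.
  x = λ² - 14 - 11 = 121 - 25 ≡ 11; y = λ·(14 - 11) - 0 ≡ 16. → (11, 16)
4G: (11, 16) + (11, 1): same x and y₁ ≡ -y₂, so the sum is O.
5G: O + (11, 1) = (11, 1) (identity).
6G: tangent at (11, 1): λ = (3·11² + 16)/(2·1) ≡ 5/2. 2⁻¹ ≡ 9 (mod 17) since 2·9 = 18 ≡ 1, so λ ≡ 5·9 ≡ 11.
  x = λ² - 11 - 11 = 121 - 22 ≡ 14; y = λ·(11 - 14) - 1 ≡ 0. → (14, 0)
7G: (14, 0) + (11, 1). λ = (1 - 0)/(11 - 14) ≡ 1/14 mod 17. 14⁻¹ ≡ 11 (mod 17), so λ ≡ 11.
  x = λ² - 14 - 11 = 121 - 25 ≡ 11; y = λ·(14 - 11) - 0 ≡ 16. → (11, 16)

(11, 16)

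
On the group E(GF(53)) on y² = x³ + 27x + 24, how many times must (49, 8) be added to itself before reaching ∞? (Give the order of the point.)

7

2P: tangent at (49, 8): λ = (3·49² + 27)/(2·8) ≡ 22/16. 16⁻¹ ≡ 10 (mod 53), so λ ≡ 22·10 ≡ 8.
  x = λ² - 49 - 49 = 64 - 98 ≡ 19; y = λ·(49 - 19) - 8 ≡ 20. → (19, 20)
3P: (19, 20) + (49, 8). λ = (8 - 20)/(49 - 19) ≡ 41/30 mod 53. 30⁻¹ ≡ 23 (mod 53), so λ ≡ 42.
  x = λ² - 19 - 49 = 1764 - 68 ≡ 0; y = λ·(19 - 0) - 20 ≡ 36. → (0, 36)
4P: (0, 36) + (49, 8). λ = (8 - 36)/(49 - 0) ≡ 25/49 mod 53. 49⁻¹ ≡ 13 (mod 53) since 49·13 = 637 ≡ 1, so λ ≡ 7.
  x = λ² - 0 - 49 = 49 - 49 ≡ 0; y = λ·(0 - 0) - 36 ≡ 17. → (0, 17)
5P: (0, 17) + (49, 8). λ = (8 - 17)/(49 - 0) ≡ 44/49 mod 53. 49⁻¹ ≡ 13 (mod 53), so λ ≡ 42.
  x = λ² - 0 - 49 = 1764 - 49 ≡ 19; y = λ·(0 - 19) - 17 ≡ 33. → (19, 33)
6P: (19, 33) + (49, 8). λ = (8 - 33)/(49 - 19) ≡ 28/30 mod 53. 30⁻¹ ≡ 23 (mod 53) since 30·23 = 690 ≡ 1, so λ ≡ 8.
  x = λ² - 19 - 49 = 64 - 68 ≡ 49; y = λ·(19 - 49) - 33 ≡ 45. → (49, 45)
7P: (49, 45) + (49, 8): same x and y₁ ≡ -y₂, so the sum is ∞.
7P = ∞, so the order is 7.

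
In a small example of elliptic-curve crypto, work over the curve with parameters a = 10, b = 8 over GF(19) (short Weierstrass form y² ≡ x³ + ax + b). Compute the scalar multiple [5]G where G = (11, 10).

(11, 9)

Double-and-add on 5 = (101)₂. Start with G = (11, 10) for the leading 1-bit.
double: tangent at (11, 10): λ = (3·11² + 10)/(2·10) ≡ 12/1. 1⁻¹ ≡ 1 (mod 19), so λ ≡ 12·1 ≡ 12.
  x = λ² - 11 - 11 = 144 - 22 ≡ 8; y = λ·(11 - 8) - 10 ≡ 7. → (8, 7)
double: tangent at (8, 7): λ = (3·8² + 10)/(2·7) ≡ 12/14. 14⁻¹ ≡ 15 (mod 19), so λ ≡ 12·15 ≡ 9.
  x = λ² - 8 - 8 = 81 - 16 ≡ 8; y = λ·(8 - 8) - 7 ≡ 12. → (8, 12)
add G: (8, 12) + (11, 10). λ = (10 - 12)/(11 - 8) ≡ 17/3 mod 19. 3⁻¹ ≡ 13 (mod 19) since 3·13 = 39 ≡ 1, so λ ≡ 12.
  x = λ² - 8 - 11 = 144 - 19 ≡ 11; y = λ·(8 - 11) - 12 ≡ 9. → (11, 9)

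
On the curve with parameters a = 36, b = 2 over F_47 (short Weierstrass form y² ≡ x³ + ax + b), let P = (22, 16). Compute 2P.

tangent at (22, 16): λ = (3·22² + 36)/(2·16) ≡ 31/32. 32⁻¹ ≡ 25 (mod 47), so λ ≡ 31·25 ≡ 23.
  x = λ² - 22 - 22 = 529 - 44 ≡ 15; y = λ·(22 - 15) - 16 ≡ 4. → (15, 4)

(15, 4)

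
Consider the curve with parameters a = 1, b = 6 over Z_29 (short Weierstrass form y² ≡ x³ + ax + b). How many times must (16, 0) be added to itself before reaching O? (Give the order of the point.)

2

2P: (16, 0) + (16, 0): same x and y₁ ≡ -y₂, so the sum is O.
2P = O, so the order is 2.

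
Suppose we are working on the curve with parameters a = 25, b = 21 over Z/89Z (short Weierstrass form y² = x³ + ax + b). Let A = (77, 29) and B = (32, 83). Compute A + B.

(74, 3)

(77, 29) + (32, 83). λ = (83 - 29)/(32 - 77) ≡ 54/44 mod 89. 44⁻¹ ≡ 87 (mod 89), so λ ≡ 70.
  x = λ² - 77 - 32 = 4900 - 109 ≡ 74; y = λ·(77 - 74) - 29 ≡ 3. → (74, 3)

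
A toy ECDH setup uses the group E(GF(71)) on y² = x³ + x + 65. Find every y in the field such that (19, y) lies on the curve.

x³ + 1x + 65 = 6943 ≡ 56 (mod 71).
56 is a non-residue mod 71; no y exists.

none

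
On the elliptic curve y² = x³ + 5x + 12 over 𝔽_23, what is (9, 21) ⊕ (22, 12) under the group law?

(9, 21) + (22, 12). λ = (12 - 21)/(22 - 9) ≡ 14/13 mod 23. 13⁻¹ ≡ 16 (mod 23), so λ ≡ 17.
  x = λ² - 9 - 22 = 289 - 31 ≡ 5; y = λ·(9 - 5) - 21 ≡ 1. → (5, 1)

(5, 1)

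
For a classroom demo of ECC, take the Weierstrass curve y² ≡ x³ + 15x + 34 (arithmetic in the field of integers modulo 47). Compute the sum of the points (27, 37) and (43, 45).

(36, 29)

(27, 37) + (43, 45). λ = (45 - 37)/(43 - 27) ≡ 8/16 mod 47. 16⁻¹ ≡ 3 (mod 47), so λ ≡ 24.
  x = λ² - 27 - 43 = 576 - 70 ≡ 36; y = λ·(27 - 36) - 37 ≡ 29. → (36, 29)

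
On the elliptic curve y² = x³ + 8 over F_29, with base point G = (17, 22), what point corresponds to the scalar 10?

Double-and-add on 10 = (1010)₂. Start with G = (17, 22) for the leading 1-bit.
double: tangent at (17, 22): λ = (3·17² + 0)/(2·22) ≡ 26/15. 15⁻¹ ≡ 2 (mod 29) since 15·2 = 30 ≡ 1, so λ ≡ 26·2 ≡ 23.
  x = λ² - 17 - 17 = 529 - 34 ≡ 2; y = λ·(17 - 2) - 22 ≡ 4. → (2, 4)
double: tangent at (2, 4): λ = (3·2² + 0)/(2·4) ≡ 12/8. 8⁻¹ ≡ 11 (mod 29), so λ ≡ 12·11 ≡ 16.
  x = λ² - 2 - 2 = 256 - 4 ≡ 20; y = λ·(2 - 20) - 4 ≡ 27. → (20, 27)
add G: (20, 27) + (17, 22). λ = (22 - 27)/(17 - 20) ≡ 24/26 mod 29. 26⁻¹ ≡ 19 (mod 29) since 26·19 = 494 ≡ 1, so λ ≡ 21.
  x = λ² - 20 - 17 = 441 - 37 ≡ 27; y = λ·(20 - 27) - 27 ≡ 0. → (27, 0)
double: (27, 0) + (27, 0): same x and y₁ ≡ -y₂, so the sum is O.

O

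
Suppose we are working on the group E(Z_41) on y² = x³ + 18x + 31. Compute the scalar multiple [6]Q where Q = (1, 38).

Double-and-add on 6 = (110)₂. Start with Q = (1, 38) for the leading 1-bit.
double: tangent at (1, 38): λ = (3·1² + 18)/(2·38) ≡ 21/35. 35⁻¹ ≡ 34 (mod 41), so λ ≡ 21·34 ≡ 17.
  x = λ² - 1 - 1 = 289 - 2 ≡ 0; y = λ·(1 - 0) - 38 ≡ 20. → (0, 20)
add Q: (0, 20) + (1, 38). λ = (38 - 20)/(1 - 0) ≡ 18/1 mod 41. 1⁻¹ ≡ 1 (mod 41), so λ ≡ 18.
  x = λ² - 0 - 1 = 324 - 1 ≡ 36; y = λ·(0 - 36) - 20 ≡ 29. → (36, 29)
double: tangent at (36, 29): λ = (3·36² + 18)/(2·29) ≡ 11/17. 17⁻¹ ≡ 29 (mod 41) since 17·29 = 493 ≡ 1, so λ ≡ 11·29 ≡ 32.
  x = λ² - 36 - 36 = 1024 - 72 ≡ 9; y = λ·(36 - 9) - 29 ≡ 15. → (9, 15)

(9, 15)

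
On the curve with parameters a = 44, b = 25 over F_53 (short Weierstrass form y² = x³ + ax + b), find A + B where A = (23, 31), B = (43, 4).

(3, 48)

(23, 31) + (43, 4). λ = (4 - 31)/(43 - 23) ≡ 26/20 mod 53. 20⁻¹ ≡ 8 (mod 53), so λ ≡ 49.
  x = λ² - 23 - 43 = 2401 - 66 ≡ 3; y = λ·(23 - 3) - 31 ≡ 48. → (3, 48)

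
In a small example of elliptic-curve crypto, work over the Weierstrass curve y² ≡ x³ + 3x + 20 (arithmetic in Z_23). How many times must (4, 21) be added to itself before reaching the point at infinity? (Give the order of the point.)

8

2P: tangent at (4, 21): λ = (3·4² + 3)/(2·21) ≡ 5/19. 19⁻¹ ≡ 17 (mod 23), so λ ≡ 5·17 ≡ 16.
  x = λ² - 4 - 4 = 256 - 8 ≡ 18; y = λ·(4 - 18) - 21 ≡ 8. → (18, 8)
3P: (18, 8) + (4, 21). λ = (21 - 8)/(4 - 18) ≡ 13/9 mod 23. 9⁻¹ ≡ 18 (mod 23), so λ ≡ 4.
  x = λ² - 18 - 4 = 16 - 22 ≡ 17; y = λ·(18 - 17) - 8 ≡ 19. → (17, 19)
4P: (17, 19) + (4, 21). λ = (21 - 19)/(4 - 17) ≡ 2/10 mod 23. 10⁻¹ ≡ 7 (mod 23) since 10·7 = 70 ≡ 1, so λ ≡ 14.
  x = λ² - 17 - 4 = 196 - 21 ≡ 14; y = λ·(17 - 14) - 19 ≡ 0. → (14, 0)
5P: (14, 0) + (4, 21). λ = (21 - 0)/(4 - 14) ≡ 21/13 mod 23. 13⁻¹ ≡ 16 (mod 23) since 13·16 = 208 ≡ 1, so λ ≡ 14.
  x = λ² - 14 - 4 = 196 - 18 ≡ 17; y = λ·(14 - 17) - 0 ≡ 4. → (17, 4)
6P: (17, 4) + (4, 21). λ = (21 - 4)/(4 - 17) ≡ 17/10 mod 23. 10⁻¹ ≡ 7 (mod 23), so λ ≡ 4.
  x = λ² - 17 - 4 = 16 - 21 ≡ 18; y = λ·(17 - 18) - 4 ≡ 15. → (18, 15)
7P: (18, 15) + (4, 21). λ = (21 - 15)/(4 - 18) ≡ 6/9 mod 23. 9⁻¹ ≡ 18 (mod 23), so λ ≡ 16.
  x = λ² - 18 - 4 = 256 - 22 ≡ 4; y = λ·(18 - 4) - 15 ≡ 2. → (4, 2)
8P: (4, 2) + (4, 21): same x and y₁ ≡ -y₂, so the sum is the point at infinity.
8P = the point at infinity, so the order is 8.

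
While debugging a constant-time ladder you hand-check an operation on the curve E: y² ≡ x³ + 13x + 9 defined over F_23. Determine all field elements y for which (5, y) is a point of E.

x³ + 13x + 9 = 199 ≡ 15 (mod 23).
15 is a non-residue mod 23; no y exists.

none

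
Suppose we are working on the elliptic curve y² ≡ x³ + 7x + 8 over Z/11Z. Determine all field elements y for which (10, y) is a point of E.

x³ + 7x + 8 = 1078 ≡ 0 (mod 11).
Only y = 0 satisfies y² ≡ 0.

0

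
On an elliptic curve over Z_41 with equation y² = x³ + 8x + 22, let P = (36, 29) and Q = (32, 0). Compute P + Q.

(36, 29) + (32, 0). λ = (0 - 29)/(32 - 36) ≡ 12/37 mod 41. 37⁻¹ ≡ 10 (mod 41), so λ ≡ 38.
  x = λ² - 36 - 32 = 1444 - 68 ≡ 23; y = λ·(36 - 23) - 29 ≡ 14. → (23, 14)

(23, 14)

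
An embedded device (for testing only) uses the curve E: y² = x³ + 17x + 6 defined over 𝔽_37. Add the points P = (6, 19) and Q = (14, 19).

(17, 18)

(6, 19) + (14, 19). λ = (19 - 19)/(14 - 6) ≡ 0/8 mod 37. 8⁻¹ ≡ 14 (mod 37), so λ ≡ 0.
  x = λ² - 6 - 14 = 0 - 20 ≡ 17; y = λ·(6 - 17) - 19 ≡ 18. → (17, 18)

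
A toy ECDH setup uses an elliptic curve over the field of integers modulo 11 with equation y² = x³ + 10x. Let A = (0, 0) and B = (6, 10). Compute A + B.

(9, 7)

(0, 0) + (6, 10). λ = (10 - 0)/(6 - 0) ≡ 10/6 mod 11. 6⁻¹ ≡ 2 (mod 11), so λ ≡ 9.
  x = λ² - 0 - 6 = 81 - 6 ≡ 9; y = λ·(0 - 9) - 0 ≡ 7. → (9, 7)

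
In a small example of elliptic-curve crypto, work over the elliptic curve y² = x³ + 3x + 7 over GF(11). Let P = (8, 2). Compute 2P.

(10, 5)

tangent at (8, 2): λ = (3·8² + 3)/(2·2) ≡ 8/4. 4⁻¹ ≡ 3 (mod 11) since 4·3 = 12 ≡ 1, so λ ≡ 8·3 ≡ 2.
  x = λ² - 8 - 8 = 4 - 16 ≡ 10; y = λ·(8 - 10) - 2 ≡ 5. → (10, 5)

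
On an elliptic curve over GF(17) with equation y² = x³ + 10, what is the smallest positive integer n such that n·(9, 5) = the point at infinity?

2P: tangent at (9, 5): λ = (3·9² + 0)/(2·5) ≡ 5/10. 10⁻¹ ≡ 12 (mod 17), so λ ≡ 5·12 ≡ 9.
  x = λ² - 9 - 9 = 81 - 18 ≡ 12; y = λ·(9 - 12) - 5 ≡ 2. → (12, 2)
3P: (12, 2) + (9, 5). λ = (5 - 2)/(9 - 12) ≡ 3/14 mod 17. 14⁻¹ ≡ 11 (mod 17), so λ ≡ 16.
  x = λ² - 12 - 9 = 256 - 21 ≡ 14; y = λ·(12 - 14) - 2 ≡ 0. → (14, 0)
4P: (14, 0) + (9, 5). λ = (5 - 0)/(9 - 14) ≡ 5/12 mod 17. 12⁻¹ ≡ 10 (mod 17), so λ ≡ 16.
  x = λ² - 14 - 9 = 256 - 23 ≡ 12; y = λ·(14 - 12) - 0 ≡ 15. → (12, 15)
5P: (12, 15) + (9, 5). λ = (5 - 15)/(9 - 12) ≡ 7/14 mod 17. 14⁻¹ ≡ 11 (mod 17) since 14·11 = 154 ≡ 1, so λ ≡ 9.
  x = λ² - 12 - 9 = 81 - 21 ≡ 9; y = λ·(12 - 9) - 15 ≡ 12. → (9, 12)
6P: (9, 12) + (9, 5): same x and y₁ ≡ -y₂, so the sum is the point at infinity.
6P = the point at infinity, so the order is 6.

6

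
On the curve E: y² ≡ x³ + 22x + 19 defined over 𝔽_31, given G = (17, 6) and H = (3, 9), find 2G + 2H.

(17, 25)

First 2G:
Repeated addition: build up to 2G.
2G: tangent at (17, 6): λ = (3·17² + 22)/(2·6) ≡ 21/12. 12⁻¹ ≡ 13 (mod 31), so λ ≡ 21·13 ≡ 25.
  x = λ² - 17 - 17 = 625 - 34 ≡ 2; y = λ·(17 - 2) - 6 ≡ 28. → (2, 28)
2G = (2, 28).
Next 2H:
Repeated addition: build up to 2H.
2H: tangent at (3, 9): λ = (3·3² + 22)/(2·9) ≡ 18/18. 18⁻¹ ≡ 19 (mod 31) since 18·19 = 342 ≡ 1, so λ ≡ 18·19 ≡ 1.
  x = λ² - 3 - 3 = 1 - 6 ≡ 26; y = λ·(3 - 26) - 9 ≡ 30. → (26, 30)
2H = (26, 30).
Finally 2G + 2H:
(2, 28) + (26, 30). λ = (30 - 28)/(26 - 2) ≡ 2/24 mod 31. 24⁻¹ ≡ 22 (mod 31), so λ ≡ 13.
  x = λ² - 2 - 26 = 169 - 28 ≡ 17; y = λ·(2 - 17) - 28 ≡ 25. → (17, 25)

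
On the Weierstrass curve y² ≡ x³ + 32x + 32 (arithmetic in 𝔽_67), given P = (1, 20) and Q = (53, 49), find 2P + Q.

First 2P:
Repeated addition: build up to 2P.
2P: tangent at (1, 20): λ = (3·1² + 32)/(2·20) ≡ 35/40. 40⁻¹ ≡ 62 (mod 67), so λ ≡ 35·62 ≡ 26.
  x = λ² - 1 - 1 = 676 - 2 ≡ 4; y = λ·(1 - 4) - 20 ≡ 36. → (4, 36)
2P = (4, 36).
Finally 2P + Q:
(4, 36) + (53, 49). λ = (49 - 36)/(53 - 4) ≡ 13/49 mod 67. 49⁻¹ ≡ 26 (mod 67), so λ ≡ 3.
  x = λ² - 4 - 53 = 9 - 57 ≡ 19; y = λ·(4 - 19) - 36 ≡ 53. → (19, 53)

(19, 53)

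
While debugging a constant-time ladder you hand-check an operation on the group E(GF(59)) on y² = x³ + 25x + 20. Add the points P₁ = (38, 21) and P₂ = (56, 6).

(46, 25)

(38, 21) + (56, 6). λ = (6 - 21)/(56 - 38) ≡ 44/18 mod 59. 18⁻¹ ≡ 23 (mod 59) since 18·23 = 414 ≡ 1, so λ ≡ 9.
  x = λ² - 38 - 56 = 81 - 94 ≡ 46; y = λ·(38 - 46) - 21 ≡ 25. → (46, 25)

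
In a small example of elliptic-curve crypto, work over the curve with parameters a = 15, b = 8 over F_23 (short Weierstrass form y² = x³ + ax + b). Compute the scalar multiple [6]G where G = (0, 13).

(2, 0)

Repeated addition: build up to 6G.
2G: tangent at (0, 13): λ = (3·0² + 15)/(2·13) ≡ 15/3. 3⁻¹ ≡ 8 (mod 23), so λ ≡ 15·8 ≡ 5.
  x = λ² - 0 - 0 = 25 - 0 ≡ 2; y = λ·(0 - 2) - 13 ≡ 0. → (2, 0)
3G: (2, 0) + (0, 13). λ = (13 - 0)/(0 - 2) ≡ 13/21 mod 23. 21⁻¹ ≡ 11 (mod 23) since 21·11 = 231 ≡ 1, so λ ≡ 5.
  x = λ² - 2 - 0 = 25 - 2 ≡ 0; y = λ·(2 - 0) - 0 ≡ 10. → (0, 10)
4G: (0, 10) + (0, 13): same x and y₁ ≡ -y₂, so the sum is ∞.
5G: ∞ + (0, 13) = (0, 13) (identity).
6G: tangent at (0, 13): λ = (3·0² + 15)/(2·13) ≡ 15/3. 3⁻¹ ≡ 8 (mod 23), so λ ≡ 15·8 ≡ 5.
  x = λ² - 0 - 0 = 25 - 0 ≡ 2; y = λ·(0 - 2) - 13 ≡ 0. → (2, 0)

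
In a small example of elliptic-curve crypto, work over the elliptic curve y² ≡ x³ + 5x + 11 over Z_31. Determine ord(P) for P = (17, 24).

6

2P: tangent at (17, 24): λ = (3·17² + 5)/(2·24) ≡ 4/17. 17⁻¹ ≡ 11 (mod 31) since 17·11 = 187 ≡ 1, so λ ≡ 4·11 ≡ 13.
  x = λ² - 17 - 17 = 169 - 34 ≡ 11; y = λ·(17 - 11) - 24 ≡ 23. → (11, 23)
3P: (11, 23) + (17, 24). λ = (24 - 23)/(17 - 11) ≡ 1/6 mod 31. 6⁻¹ ≡ 26 (mod 31), so λ ≡ 26.
  x = λ² - 11 - 17 = 676 - 28 ≡ 28; y = λ·(11 - 28) - 23 ≡ 0. → (28, 0)
4P: (28, 0) + (17, 24). λ = (24 - 0)/(17 - 28) ≡ 24/20 mod 31. 20⁻¹ ≡ 14 (mod 31), so λ ≡ 26.
  x = λ² - 28 - 17 = 676 - 45 ≡ 11; y = λ·(28 - 11) - 0 ≡ 8. → (11, 8)
5P: (11, 8) + (17, 24). λ = (24 - 8)/(17 - 11) ≡ 16/6 mod 31. 6⁻¹ ≡ 26 (mod 31) since 6·26 = 156 ≡ 1, so λ ≡ 13.
  x = λ² - 11 - 17 = 169 - 28 ≡ 17; y = λ·(11 - 17) - 8 ≡ 7. → (17, 7)
6P: (17, 7) + (17, 24): same x and y₁ ≡ -y₂, so the sum is ∞.
6P = ∞, so the order is 6.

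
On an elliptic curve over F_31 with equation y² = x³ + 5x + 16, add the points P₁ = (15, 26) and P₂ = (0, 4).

(30, 14)

(15, 26) + (0, 4). λ = (4 - 26)/(0 - 15) ≡ 9/16 mod 31. 16⁻¹ ≡ 2 (mod 31) since 16·2 = 32 ≡ 1, so λ ≡ 18.
  x = λ² - 15 - 0 = 324 - 15 ≡ 30; y = λ·(15 - 30) - 26 ≡ 14. → (30, 14)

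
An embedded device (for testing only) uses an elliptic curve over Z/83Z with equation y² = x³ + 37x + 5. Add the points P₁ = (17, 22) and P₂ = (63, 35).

(80, 45)

(17, 22) + (63, 35). λ = (35 - 22)/(63 - 17) ≡ 13/46 mod 83. 46⁻¹ ≡ 74 (mod 83), so λ ≡ 49.
  x = λ² - 17 - 63 = 2401 - 80 ≡ 80; y = λ·(17 - 80) - 22 ≡ 45. → (80, 45)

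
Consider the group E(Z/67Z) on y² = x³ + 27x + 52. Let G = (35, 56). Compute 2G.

tangent at (35, 56): λ = (3·35² + 27)/(2·56) ≡ 17/45. 45⁻¹ ≡ 3 (mod 67), so λ ≡ 17·3 ≡ 51.
  x = λ² - 35 - 35 = 2601 - 70 ≡ 52; y = λ·(35 - 52) - 56 ≡ 15. → (52, 15)

(52, 15)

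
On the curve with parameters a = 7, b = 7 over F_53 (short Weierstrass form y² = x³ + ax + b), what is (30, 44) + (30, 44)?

tangent at (30, 44): λ = (3·30² + 7)/(2·44) ≡ 4/35. 35⁻¹ ≡ 50 (mod 53), so λ ≡ 4·50 ≡ 41.
  x = λ² - 30 - 30 = 1681 - 60 ≡ 31; y = λ·(30 - 31) - 44 ≡ 21. → (31, 21)

(31, 21)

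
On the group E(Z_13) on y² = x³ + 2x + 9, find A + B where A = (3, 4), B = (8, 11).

(5, 1)

(3, 4) + (8, 11). λ = (11 - 4)/(8 - 3) ≡ 7/5 mod 13. 5⁻¹ ≡ 8 (mod 13) since 5·8 = 40 ≡ 1, so λ ≡ 4.
  x = λ² - 3 - 8 = 16 - 11 ≡ 5; y = λ·(3 - 5) - 4 ≡ 1. → (5, 1)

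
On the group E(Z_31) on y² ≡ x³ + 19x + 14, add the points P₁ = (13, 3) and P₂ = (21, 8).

(13, 3) + (21, 8). λ = (8 - 3)/(21 - 13) ≡ 5/8 mod 31. 8⁻¹ ≡ 4 (mod 31), so λ ≡ 20.
  x = λ² - 13 - 21 = 400 - 34 ≡ 25; y = λ·(13 - 25) - 3 ≡ 5. → (25, 5)

(25, 5)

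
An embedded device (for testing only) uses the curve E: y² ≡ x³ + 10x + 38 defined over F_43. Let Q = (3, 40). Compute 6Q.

Double-and-add on 6 = (110)₂. Start with Q = (3, 40) for the leading 1-bit.
double: tangent at (3, 40): λ = (3·3² + 10)/(2·40) ≡ 37/37. 37⁻¹ ≡ 7 (mod 43) since 37·7 = 259 ≡ 1, so λ ≡ 37·7 ≡ 1.
  x = λ² - 3 - 3 = 1 - 6 ≡ 38; y = λ·(3 - 38) - 40 ≡ 11. → (38, 11)
add Q: (38, 11) + (3, 40). λ = (40 - 11)/(3 - 38) ≡ 29/8 mod 43. 8⁻¹ ≡ 27 (mod 43), so λ ≡ 9.
  x = λ² - 38 - 3 = 81 - 41 ≡ 40; y = λ·(38 - 40) - 11 ≡ 14. → (40, 14)
double: tangent at (40, 14): λ = (3·40² + 10)/(2·14) ≡ 37/28. 28⁻¹ ≡ 20 (mod 43) since 28·20 = 560 ≡ 1, so λ ≡ 37·20 ≡ 9.
  x = λ² - 40 - 40 = 81 - 80 ≡ 1; y = λ·(40 - 1) - 14 ≡ 36. → (1, 36)

(1, 36)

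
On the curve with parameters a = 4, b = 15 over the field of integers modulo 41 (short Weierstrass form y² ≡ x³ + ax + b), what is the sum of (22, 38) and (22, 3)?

O

The two points share x = 22 and their y-coordinates satisfy 38 + 3 ≡ 0 (mod 41), so they are inverses. Their sum is O.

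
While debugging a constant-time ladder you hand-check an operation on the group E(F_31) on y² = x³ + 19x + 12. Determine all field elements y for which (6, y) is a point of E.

x³ + 19x + 12 = 342 ≡ 1 (mod 31).
Square roots of 1 mod 31: 1 and 30 (since 1² = 1 ≡ 1).

1, 30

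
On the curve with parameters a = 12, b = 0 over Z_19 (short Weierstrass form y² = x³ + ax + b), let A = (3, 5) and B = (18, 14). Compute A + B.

(9, 18)

(3, 5) + (18, 14). λ = (14 - 5)/(18 - 3) ≡ 9/15 mod 19. 15⁻¹ ≡ 14 (mod 19), so λ ≡ 12.
  x = λ² - 3 - 18 = 144 - 21 ≡ 9; y = λ·(3 - 9) - 5 ≡ 18. → (9, 18)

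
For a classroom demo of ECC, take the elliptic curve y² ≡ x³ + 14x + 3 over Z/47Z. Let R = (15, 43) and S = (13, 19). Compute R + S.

(22, 14)

(15, 43) + (13, 19). λ = (19 - 43)/(13 - 15) ≡ 23/45 mod 47. 45⁻¹ ≡ 23 (mod 47) since 45·23 = 1035 ≡ 1, so λ ≡ 12.
  x = λ² - 15 - 13 = 144 - 28 ≡ 22; y = λ·(15 - 22) - 43 ≡ 14. → (22, 14)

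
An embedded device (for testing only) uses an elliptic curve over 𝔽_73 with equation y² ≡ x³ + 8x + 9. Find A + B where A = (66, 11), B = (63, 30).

(49, 3)

(66, 11) + (63, 30). λ = (30 - 11)/(63 - 66) ≡ 19/70 mod 73. 70⁻¹ ≡ 24 (mod 73) since 70·24 = 1680 ≡ 1, so λ ≡ 18.
  x = λ² - 66 - 63 = 324 - 129 ≡ 49; y = λ·(66 - 49) - 11 ≡ 3. → (49, 3)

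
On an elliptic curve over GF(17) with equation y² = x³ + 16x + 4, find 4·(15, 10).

Write P = (15, 10).
Double-and-add on 4 = (100)₂. Start with P = (15, 10) for the leading 1-bit.
double: tangent at (15, 10): λ = (3·15² + 16)/(2·10) ≡ 11/3. 3⁻¹ ≡ 6 (mod 17), so λ ≡ 11·6 ≡ 15.
  x = λ² - 15 - 15 = 225 - 30 ≡ 8; y = λ·(15 - 8) - 10 ≡ 10. → (8, 10)
double: tangent at (8, 10): λ = (3·8² + 16)/(2·10) ≡ 4/3. 3⁻¹ ≡ 6 (mod 17), so λ ≡ 4·6 ≡ 7.
  x = λ² - 8 - 8 = 49 - 16 ≡ 16; y = λ·(8 - 16) - 10 ≡ 2. → (16, 2)

(16, 2)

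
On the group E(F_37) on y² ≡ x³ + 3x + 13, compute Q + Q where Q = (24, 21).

tangent at (24, 21): λ = (3·24² + 3)/(2·21) ≡ 29/5. 5⁻¹ ≡ 15 (mod 37), so λ ≡ 29·15 ≡ 28.
  x = λ² - 24 - 24 = 784 - 48 ≡ 33; y = λ·(24 - 33) - 21 ≡ 23. → (33, 23)

(33, 23)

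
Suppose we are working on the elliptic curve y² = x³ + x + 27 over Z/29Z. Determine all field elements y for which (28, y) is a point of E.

5, 24

x³ + 1x + 27 = 22007 ≡ 25 (mod 29).
Square roots of 25 mod 29: 5 and 24 (since 5² = 25 ≡ 25).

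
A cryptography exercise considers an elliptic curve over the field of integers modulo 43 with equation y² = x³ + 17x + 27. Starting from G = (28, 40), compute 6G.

(42, 3)

Repeated addition: build up to 6G.
2G: tangent at (28, 40): λ = (3·28² + 17)/(2·40) ≡ 4/37. 37⁻¹ ≡ 7 (mod 43), so λ ≡ 4·7 ≡ 28.
  x = λ² - 28 - 28 = 784 - 56 ≡ 40; y = λ·(28 - 40) - 40 ≡ 11. → (40, 11)
3G: (40, 11) + (28, 40). λ = (40 - 11)/(28 - 40) ≡ 29/31 mod 43. 31⁻¹ ≡ 25 (mod 43), so λ ≡ 37.
  x = λ² - 40 - 28 = 1369 - 68 ≡ 11; y = λ·(40 - 11) - 11 ≡ 30. → (11, 30)
4G: (11, 30) + (28, 40). λ = (40 - 30)/(28 - 11) ≡ 10/17 mod 43. 17⁻¹ ≡ 38 (mod 43) since 17·38 = 646 ≡ 1, so λ ≡ 36.
  x = λ² - 11 - 28 = 1296 - 39 ≡ 10; y = λ·(11 - 10) - 30 ≡ 6. → (10, 6)
5G: (10, 6) + (28, 40). λ = (40 - 6)/(28 - 10) ≡ 34/18 mod 43. 18⁻¹ ≡ 12 (mod 43), so λ ≡ 21.
  x = λ² - 10 - 28 = 441 - 38 ≡ 16; y = λ·(10 - 16) - 6 ≡ 40. → (16, 40)
6G: (16, 40) + (28, 40). λ = (40 - 40)/(28 - 16) ≡ 0/12 mod 43. 12⁻¹ ≡ 18 (mod 43), so λ ≡ 0.
  x = λ² - 16 - 28 = 0 - 44 ≡ 42; y = λ·(16 - 42) - 40 ≡ 3. → (42, 3)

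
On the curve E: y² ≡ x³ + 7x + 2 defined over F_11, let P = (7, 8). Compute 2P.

(8, 3)

tangent at (7, 8): λ = (3·7² + 7)/(2·8) ≡ 0/5. 5⁻¹ ≡ 9 (mod 11), so λ ≡ 0·9 ≡ 0.
  x = λ² - 7 - 7 = 0 - 14 ≡ 8; y = λ·(7 - 8) - 8 ≡ 3. → (8, 3)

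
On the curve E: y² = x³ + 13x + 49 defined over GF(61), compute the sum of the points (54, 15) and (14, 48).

(49, 19)

(54, 15) + (14, 48). λ = (48 - 15)/(14 - 54) ≡ 33/21 mod 61. 21⁻¹ ≡ 32 (mod 61), so λ ≡ 19.
  x = λ² - 54 - 14 = 361 - 68 ≡ 49; y = λ·(54 - 49) - 15 ≡ 19. → (49, 19)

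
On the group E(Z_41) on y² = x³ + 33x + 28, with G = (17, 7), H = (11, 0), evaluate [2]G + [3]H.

First 2G:
Repeated addition: build up to 2G.
2G: tangent at (17, 7): λ = (3·17² + 33)/(2·7) ≡ 39/14. 14⁻¹ ≡ 3 (mod 41), so λ ≡ 39·3 ≡ 35.
  x = λ² - 17 - 17 = 1225 - 34 ≡ 2; y = λ·(17 - 2) - 7 ≡ 26. → (2, 26)
2G = (2, 26).
Next 3H:
Repeated addition: build up to 3H.
2H: (11, 0) + (11, 0): same x and y₁ ≡ -y₂, so the sum is 𝒪.
3H: 𝒪 + (11, 0) = (11, 0) (identity).
3H = (11, 0).
Finally 2G + 3H:
(2, 26) + (11, 0). λ = (0 - 26)/(11 - 2) ≡ 15/9 mod 41. 9⁻¹ ≡ 32 (mod 41) since 9·32 = 288 ≡ 1, so λ ≡ 29.
  x = λ² - 2 - 11 = 841 - 13 ≡ 8; y = λ·(2 - 8) - 26 ≡ 5. → (8, 5)

(8, 5)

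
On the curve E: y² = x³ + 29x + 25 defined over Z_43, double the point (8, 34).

(8, 9)

tangent at (8, 34): λ = (3·8² + 29)/(2·34) ≡ 6/25. 25⁻¹ ≡ 31 (mod 43), so λ ≡ 6·31 ≡ 14.
  x = λ² - 8 - 8 = 196 - 16 ≡ 8; y = λ·(8 - 8) - 34 ≡ 9. → (8, 9)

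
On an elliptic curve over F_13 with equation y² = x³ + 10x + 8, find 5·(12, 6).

O

Write G = (12, 6).
Double-and-add on 5 = (101)₂. Start with G = (12, 6) for the leading 1-bit.
double: tangent at (12, 6): λ = (3·12² + 10)/(2·6) ≡ 0/12. 12⁻¹ ≡ 12 (mod 13), so λ ≡ 0·12 ≡ 0.
  x = λ² - 12 - 12 = 0 - 24 ≡ 2; y = λ·(12 - 2) - 6 ≡ 7. → (2, 7)
double: tangent at (2, 7): λ = (3·2² + 10)/(2·7) ≡ 9/1. 1⁻¹ ≡ 1 (mod 13), so λ ≡ 9·1 ≡ 9.
  x = λ² - 2 - 2 = 81 - 4 ≡ 12; y = λ·(2 - 12) - 7 ≡ 7. → (12, 7)
add G: (12, 7) + (12, 6): same x and y₁ ≡ -y₂, so the sum is O.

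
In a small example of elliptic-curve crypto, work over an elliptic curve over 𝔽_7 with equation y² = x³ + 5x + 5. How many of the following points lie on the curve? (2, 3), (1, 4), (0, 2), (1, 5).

(2, 3): 3² ≡ 2, rhs ≡ 2 → on.
(1, 4): 4² ≡ 2, rhs ≡ 4 → off.
(0, 2): 2² ≡ 4, rhs ≡ 5 → off.
(1, 5): 5² ≡ 4, rhs ≡ 4 → on.

2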